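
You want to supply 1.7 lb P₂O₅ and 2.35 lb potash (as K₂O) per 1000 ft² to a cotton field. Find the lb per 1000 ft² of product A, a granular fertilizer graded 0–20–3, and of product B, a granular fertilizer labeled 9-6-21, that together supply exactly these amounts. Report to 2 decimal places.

Let a = lb of product A, b = lb of product B (per 1000 ft²).
P₂O₅: 0.2·a + 0.06·b = 1.7
K₂O: 0.03·a + 0.21·b = 2.35
Eliminate b: (row1) − 0.06/0.21·(row2) → 0.191429·a = 1.02857, so a = 5.37313.
Then b = (2.35 − 0.03·5.37313) / 0.21 = 10.4229.

5.37 lb product A, 10.42 lb product B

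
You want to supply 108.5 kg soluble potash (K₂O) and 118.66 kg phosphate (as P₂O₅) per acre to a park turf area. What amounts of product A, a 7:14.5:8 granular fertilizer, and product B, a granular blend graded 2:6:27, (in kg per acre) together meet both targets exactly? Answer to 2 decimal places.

Per-acre balance (a = product A, b = product B):
K₂O: 0.08·a + 0.27·b = 108.5
P₂O₅: 0.145·a + 0.06·b = 118.66
Eliminate b: (row1) − 0.27/0.06·(row2) → -0.5725·a = -425.47, so a = 743.179.
Then b = (118.66 − 0.145·743.179) / 0.06 = 181.651.

743.18 kg product A, 181.65 kg product B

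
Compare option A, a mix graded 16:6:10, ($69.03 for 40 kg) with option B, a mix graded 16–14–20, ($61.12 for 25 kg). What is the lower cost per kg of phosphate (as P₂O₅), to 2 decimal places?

option A: P₂O₅ per bag = 40 × 6% = 2.4 kg; cost = 69.03 / 2.4 = $28.7625/kg P₂O₅.
option B: P₂O₅ per bag = 25 × 14% = 3.5 kg; cost = 61.12 / 3.5 = $17.4629/kg P₂O₅.
option B is cheaper.

$17.46 per kg P₂O₅ (option B)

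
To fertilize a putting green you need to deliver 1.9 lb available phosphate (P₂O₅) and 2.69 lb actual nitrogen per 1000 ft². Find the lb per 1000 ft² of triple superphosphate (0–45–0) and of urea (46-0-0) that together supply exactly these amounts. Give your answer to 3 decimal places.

Let a = lb of triple superphosphate, b = lb of urea (per 1000 ft²).
P₂O₅: 0.45·a + 0·b = 1.9
N: 0·a + 0.46·b = 2.69
Solving simultaneously: a = 4.22222, b = 5.84783.

4.222 lb triple superphosphate, 5.848 lb urea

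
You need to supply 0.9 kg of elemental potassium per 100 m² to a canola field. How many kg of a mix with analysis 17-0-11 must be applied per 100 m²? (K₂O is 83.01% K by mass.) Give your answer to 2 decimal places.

As K₂O: 0.9 / 0.8301 = 1.08421 kg per 100 m².
Product per 100 m² = 1.08421 / 11% = 9.85642 kg.

9.86 kg of product per hundred sq m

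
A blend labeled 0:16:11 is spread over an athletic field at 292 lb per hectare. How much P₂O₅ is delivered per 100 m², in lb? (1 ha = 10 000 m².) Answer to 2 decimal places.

P₂O₅ per hectare = 292 × 16% = 46.72 lb.
Convert to per 100 m²: 46.72 × 0.01 = 0.4672 lb.

0.47 lb P₂O₅ per hundred sq m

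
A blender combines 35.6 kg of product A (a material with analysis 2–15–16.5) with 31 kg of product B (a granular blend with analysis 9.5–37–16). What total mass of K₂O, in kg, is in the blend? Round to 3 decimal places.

10.834 kg K₂O

K₂O mass = 16.5%×35.6 + 16%×31 = 10.834 kg.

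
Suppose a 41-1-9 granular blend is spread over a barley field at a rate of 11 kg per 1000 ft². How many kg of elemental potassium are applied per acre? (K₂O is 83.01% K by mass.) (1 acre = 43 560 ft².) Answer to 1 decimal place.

K₂O per 1000 ft² = 11 × 9% = 0.99 kg.
Elemental K = 0.99 × 0.8301 = 0.821799 kg per 1000 ft².
Convert to per acre: 0.821799 × 43.56 = 35.7976 kg.

35.8 kg K per acre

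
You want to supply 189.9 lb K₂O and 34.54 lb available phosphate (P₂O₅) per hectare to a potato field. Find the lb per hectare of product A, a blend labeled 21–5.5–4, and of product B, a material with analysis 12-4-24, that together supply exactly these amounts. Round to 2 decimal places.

Per-hectare balance (a = product A, b = product B):
K₂O: 0.04·a + 0.24·b = 189.9
P₂O₅: 0.055·a + 0.04·b = 34.54
From row1: a = (189.9 − 0.24·b) / 0.04.
Into row2: 0.055·(189.9 − 0.24·b)/0.04 + 0.04·b = 34.54 → b = 781.284, a = 59.7931.

59.79 lb product A, 781.28 lb product B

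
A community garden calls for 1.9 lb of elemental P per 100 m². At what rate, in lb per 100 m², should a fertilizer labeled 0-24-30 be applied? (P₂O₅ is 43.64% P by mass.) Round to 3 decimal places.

As P₂O₅: 1.9 / 0.4364 = 4.3538 lb per 100 m².
Product per 100 m² = 4.3538 / 24% = 18.1408 lb.

18.141 lb of product per hundred sq m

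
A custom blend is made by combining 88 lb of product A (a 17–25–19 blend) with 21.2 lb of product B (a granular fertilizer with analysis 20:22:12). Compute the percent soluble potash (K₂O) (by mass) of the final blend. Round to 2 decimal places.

Total mass = 88 + 21.2 = 109.2 lb.
K₂O mass = 19%×88 + 12%×21.2 = 19.264 lb.
% K₂O = 19.264 / 109.2 = 17.641%.

17.64% K₂O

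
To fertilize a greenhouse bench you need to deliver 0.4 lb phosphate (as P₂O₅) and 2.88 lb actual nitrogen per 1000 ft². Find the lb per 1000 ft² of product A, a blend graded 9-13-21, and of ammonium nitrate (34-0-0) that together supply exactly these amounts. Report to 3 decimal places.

Let a = lb of product A, b = lb of ammonium nitrate (per 1000 ft²).
P₂O₅: 0.13·a + 0·b = 0.4
N: 0.09·a + 0.34·b = 2.88
Eliminate a: (row1) − 0.13/0.09·(row2) → -0.491111·b = -3.76, so b = 7.65611.
Back-substitute: a = (0.4 − 0·7.65611) / 0.13 = 3.07692.

3.077 lb product A, 7.656 lb ammonium nitrate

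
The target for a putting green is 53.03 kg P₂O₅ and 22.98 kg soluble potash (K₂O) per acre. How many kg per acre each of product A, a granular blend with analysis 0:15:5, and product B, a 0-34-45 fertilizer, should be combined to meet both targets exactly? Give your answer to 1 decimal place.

Let a = kg of product A, b = kg of product B (per acre).
P₂O₅: 0.15·a + 0.34·b = 53.03
K₂O: 0.05·a + 0.45·b = 22.98
Eliminate a: (row1) − 0.15/0.05·(row2) → -1.01·b = -15.91, so b = 15.7525.
Back-substitute: a = (53.03 − 0.34·15.7525) / 0.15 = 317.828.

317.8 kg product A, 15.8 kg product B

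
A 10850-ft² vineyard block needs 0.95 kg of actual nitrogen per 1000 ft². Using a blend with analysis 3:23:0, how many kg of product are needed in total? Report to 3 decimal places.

343.583 kg

Product per 1000 ft² = 0.95 / 3% = 31.6667 kg.
Total product = 31.6667 × 10850 / 1000 = 343.5833 kg.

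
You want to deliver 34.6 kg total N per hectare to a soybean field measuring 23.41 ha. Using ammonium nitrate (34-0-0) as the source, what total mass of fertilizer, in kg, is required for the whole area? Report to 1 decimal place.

Product per hectare = 34.6 / 34% = 101.765 kg.
Total product = 101.765 × 23.41 = 2382.31 kg.

2382.3 kg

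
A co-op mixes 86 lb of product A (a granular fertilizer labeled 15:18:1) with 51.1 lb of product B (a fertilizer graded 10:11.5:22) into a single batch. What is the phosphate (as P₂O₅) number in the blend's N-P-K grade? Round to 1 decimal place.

15.6% P₂O₅

Total mass = 86 + 51.1 = 137.1 lb.
P₂O₅ mass = 18%×86 + 11.5%×51.1 = 21.3565 lb.
% P₂O₅ = 21.3565 / 137.1 = 15.5773%.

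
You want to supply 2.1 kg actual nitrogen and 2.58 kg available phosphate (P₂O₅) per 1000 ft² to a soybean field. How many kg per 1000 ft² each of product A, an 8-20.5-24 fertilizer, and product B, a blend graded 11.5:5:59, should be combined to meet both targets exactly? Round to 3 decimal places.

Let a = kg of product A, b = kg of product B (per 1000 ft²).
N: 0.08·a + 0.115·b = 2.1
P₂O₅: 0.205·a + 0.05·b = 2.58
Eliminate b: (row1) − 0.115/0.05·(row2) → -0.3915·a = -3.834, so a = 9.7931.
Then b = (2.58 − 0.205·9.7931) / 0.05 = 11.4483.

9.793 kg product A, 11.448 kg product B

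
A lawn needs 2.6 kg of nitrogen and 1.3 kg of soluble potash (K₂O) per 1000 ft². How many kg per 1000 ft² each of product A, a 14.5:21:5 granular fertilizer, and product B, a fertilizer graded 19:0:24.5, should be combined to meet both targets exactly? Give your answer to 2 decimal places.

Per-1000 ft² balance (a = product A, b = product B):
N: 0.145·a + 0.19·b = 2.6
K₂O: 0.05·a + 0.245·b = 1.3
Eliminate a: (row1) − 0.145/0.05·(row2) → -0.5205·b = -1.17, so b = 2.24784.
Back-substitute: a = (2.6 − 0.19·2.24784) / 0.145 = 14.9856.

14.99 kg product A, 2.25 kg product B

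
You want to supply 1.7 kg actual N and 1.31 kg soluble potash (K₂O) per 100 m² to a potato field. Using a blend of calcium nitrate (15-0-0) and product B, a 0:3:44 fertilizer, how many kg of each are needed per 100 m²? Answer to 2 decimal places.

11.33 kg calcium nitrate, 2.98 kg product B

Let a = kg of calcium nitrate, b = kg of product B (per 100 m²).
N: 0.15·a + 0·b = 1.7
K₂O: 0·a + 0.44·b = 1.31
Solving simultaneously: a = 11.3333, b = 2.97727.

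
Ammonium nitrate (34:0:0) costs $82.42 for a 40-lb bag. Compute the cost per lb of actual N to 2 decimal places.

N in bag = 40 × 34% = 13.6 lb.
Cost per lb N = $82.42 / 13.6 = $6.0603.

$6.06 per lb N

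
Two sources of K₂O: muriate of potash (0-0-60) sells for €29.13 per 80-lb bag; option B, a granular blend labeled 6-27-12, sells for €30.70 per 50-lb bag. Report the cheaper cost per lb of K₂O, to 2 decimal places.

muriate of potash: K₂O per bag = 80 × 60% = 48 lb; cost = 29.13 / 48 = €0.6069/lb K₂O.
option B: K₂O per bag = 50 × 12% = 6 lb; cost = 30.70 / 6 = €5.1167/lb K₂O.
muriate of potash is cheaper.

€0.61 per lb K₂O (muriate of potash)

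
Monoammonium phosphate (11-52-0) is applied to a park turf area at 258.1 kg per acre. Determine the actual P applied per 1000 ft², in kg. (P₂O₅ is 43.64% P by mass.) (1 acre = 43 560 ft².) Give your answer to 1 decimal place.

1.3 kg P per thousand sq ft

P₂O₅ per acre = 258.1 × 52% = 134.212 kg.
Elemental P = 134.212 × 0.4364 = 58.5701 kg per acre.
Convert to per 1000 ft²: 58.5701 × 0.0229568 = 1.34458 kg.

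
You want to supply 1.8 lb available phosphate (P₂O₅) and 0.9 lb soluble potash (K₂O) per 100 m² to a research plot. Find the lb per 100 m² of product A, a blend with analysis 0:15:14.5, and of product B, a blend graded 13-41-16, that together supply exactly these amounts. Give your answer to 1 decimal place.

2.3 lb product A, 3.6 lb product B

With a, b = lb per 100 m² of product A and product B:
P₂O₅: 0.15·a + 0.41·b = 1.8
K₂O: 0.145·a + 0.16·b = 0.9
Eliminate b: (row1) − 0.41/0.16·(row2) → -0.221562·a = -0.50625, so a = 2.28491.
Then b = (0.9 − 0.145·2.28491) / 0.16 = 3.5543.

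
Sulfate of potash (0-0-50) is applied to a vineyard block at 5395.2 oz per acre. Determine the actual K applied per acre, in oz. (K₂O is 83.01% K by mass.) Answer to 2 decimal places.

K₂O per acre = 5395.2 × 50% = 2697.6 oz.
Elemental K = 2697.6 × 0.8301 = 2239.278 oz per acre.

2239.28 oz K per acre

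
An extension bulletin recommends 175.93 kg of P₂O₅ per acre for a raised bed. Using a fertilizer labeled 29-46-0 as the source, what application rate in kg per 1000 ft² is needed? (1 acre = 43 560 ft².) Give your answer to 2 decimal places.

8.78 kg of product per thousand sq ft

Product per acre = 175.93 / 46% = 382.457 kg.
Convert to per 1000 ft²: 382.457 × 0.0229568 = 8.77999 kg.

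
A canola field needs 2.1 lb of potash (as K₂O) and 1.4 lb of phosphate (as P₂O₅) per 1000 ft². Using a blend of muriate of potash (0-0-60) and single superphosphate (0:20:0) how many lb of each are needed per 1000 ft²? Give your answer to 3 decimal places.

Let a = lb of muriate of potash, b = lb of single superphosphate (per 1000 ft²).
K₂O: 0.6·a + 0·b = 2.1
P₂O₅: 0·a + 0.2·b = 1.4
Solving simultaneously: a = 3.5, b = 7.

3.500 lb muriate of potash, 7.000 lb single superphosphate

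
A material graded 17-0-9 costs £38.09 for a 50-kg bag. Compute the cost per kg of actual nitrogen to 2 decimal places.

N in bag = 50 × 17% = 8.5 kg.
Cost per kg N = £38.09 / 8.5 = £4.4812.

£4.48 per kg N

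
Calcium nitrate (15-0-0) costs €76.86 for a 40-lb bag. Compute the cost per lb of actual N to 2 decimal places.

N in bag = 40 × 15% = 6 lb.
Cost per lb N = €76.86 / 6 = €12.8100.

€12.81 per lb N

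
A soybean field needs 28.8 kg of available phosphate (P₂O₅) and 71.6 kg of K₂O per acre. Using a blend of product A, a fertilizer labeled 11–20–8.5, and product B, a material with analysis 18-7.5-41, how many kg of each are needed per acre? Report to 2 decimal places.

85.13 kg product A, 156.99 kg product B

Let a = kg of product A, b = kg of product B (per acre).
P₂O₅: 0.2·a + 0.075·b = 28.8
K₂O: 0.085·a + 0.41·b = 71.6
Eliminate b: (row1) − 0.075/0.41·(row2) → 0.184451·a = 15.7024, so a = 85.1306.
Then b = (71.6 − 0.085·85.1306) / 0.41 = 156.985.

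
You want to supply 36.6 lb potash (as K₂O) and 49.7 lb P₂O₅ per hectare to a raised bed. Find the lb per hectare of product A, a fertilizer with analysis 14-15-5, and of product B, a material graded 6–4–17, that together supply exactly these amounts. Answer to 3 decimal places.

297.234 lb product A, 127.872 lb product B

Per-hectare balance (a = product A, b = product B):
K₂O: 0.05·a + 0.17·b = 36.6
P₂O₅: 0.15·a + 0.04·b = 49.7
Eliminate a: (row1) − 0.05/0.15·(row2) → 0.156667·b = 20.0333, so b = 127.8723.
Back-substitute: a = (36.6 − 0.17·127.8723) / 0.05 = 297.23404.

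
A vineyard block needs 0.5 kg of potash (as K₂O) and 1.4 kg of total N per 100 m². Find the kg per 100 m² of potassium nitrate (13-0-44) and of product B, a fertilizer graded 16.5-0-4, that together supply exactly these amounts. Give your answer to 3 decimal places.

With a, b = kg per 100 m² of potassium nitrate and product B:
K₂O: 0.44·a + 0.04·b = 0.5
N: 0.13·a + 0.165·b = 1.4
Solving simultaneously: a = 0.393175, b = 8.17507.

0.393 kg potassium nitrate, 8.175 kg product B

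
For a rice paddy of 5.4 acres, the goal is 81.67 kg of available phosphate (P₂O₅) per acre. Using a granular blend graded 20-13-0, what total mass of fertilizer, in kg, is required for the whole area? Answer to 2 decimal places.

3392.45 kg

Product per acre = 81.67 / 13% = 628.231 kg.
Total product = 628.231 × 5.4 = 3392.446 kg.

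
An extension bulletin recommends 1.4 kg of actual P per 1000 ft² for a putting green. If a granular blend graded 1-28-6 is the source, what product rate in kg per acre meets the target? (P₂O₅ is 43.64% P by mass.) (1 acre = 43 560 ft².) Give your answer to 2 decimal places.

As P₂O₅: 1.4 / 0.4364 = 3.20807 kg per 1000 ft².
Product per 1000 ft² = 3.20807 / 28% = 11.4574 kg.
Convert to per acre: 11.4574 × 43.56 = 499.083 kg.

499.08 kg of product per acre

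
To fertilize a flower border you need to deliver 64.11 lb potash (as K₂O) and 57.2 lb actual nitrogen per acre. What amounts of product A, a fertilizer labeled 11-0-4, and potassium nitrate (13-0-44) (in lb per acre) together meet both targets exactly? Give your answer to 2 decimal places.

Per-acre balance (a = product A, b = potassium nitrate):
K₂O: 0.04·a + 0.44·b = 64.11
N: 0.11·a + 0.13·b = 57.2
Eliminate b: (row1) − 0.44/0.13·(row2) → -0.332308·a = -129.49, so a = 389.669.
Then b = (57.2 − 0.11·389.669) / 0.13 = 110.2801.

389.67 lb product A, 110.28 lb potassium nitrate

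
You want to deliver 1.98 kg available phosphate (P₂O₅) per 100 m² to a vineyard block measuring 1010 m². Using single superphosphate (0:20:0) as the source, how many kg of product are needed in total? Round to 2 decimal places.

99.99 kg

Product per 100 m² = 1.98 / 20% = 9.9 kg.
Total product = 9.9 × 1010 / 100 = 99.99 kg.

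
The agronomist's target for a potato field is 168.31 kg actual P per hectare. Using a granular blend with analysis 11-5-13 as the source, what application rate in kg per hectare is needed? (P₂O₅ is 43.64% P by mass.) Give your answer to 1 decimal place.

7713.6 kg of product per hectare

As P₂O₅: 168.31 / 0.4364 = 385.678 kg per hectare.
Product per hectare = 385.678 / 5% = 7713.57 kg.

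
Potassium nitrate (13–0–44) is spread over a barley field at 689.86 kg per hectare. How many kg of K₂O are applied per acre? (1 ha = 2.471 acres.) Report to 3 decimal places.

122.840 kg K₂O per acre

K₂O per hectare = 689.86 × 44% = 303.538 kg.
Convert to per acre: 303.538 × 0.404694 = 122.8403 kg.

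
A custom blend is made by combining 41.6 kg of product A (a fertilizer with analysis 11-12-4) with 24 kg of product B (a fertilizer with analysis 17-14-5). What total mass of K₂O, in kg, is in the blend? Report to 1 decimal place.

2.9 kg K₂O

K₂O mass = 4%×41.6 + 5%×24 = 2.864 kg.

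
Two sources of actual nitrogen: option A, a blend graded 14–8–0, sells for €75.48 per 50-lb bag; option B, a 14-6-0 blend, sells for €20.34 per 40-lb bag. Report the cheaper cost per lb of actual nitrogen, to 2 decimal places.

€3.63 per lb N (option B)

option A: N per bag = 50 × 14% = 7 lb; cost = 75.48 / 7 = €10.7829/lb N.
option B: N per bag = 40 × 14% = 5.6 lb; cost = 20.34 / 5.6 = €3.6321/lb N.
option B is cheaper.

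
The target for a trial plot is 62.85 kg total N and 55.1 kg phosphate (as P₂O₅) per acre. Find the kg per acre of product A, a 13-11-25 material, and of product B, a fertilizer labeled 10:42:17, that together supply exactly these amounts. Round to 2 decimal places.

Let a = kg of product A, b = kg of product B (per acre).
N: 0.13·a + 0.1·b = 62.85
P₂O₅: 0.11·a + 0.42·b = 55.1
Eliminate b: (row1) − 0.1/0.42·(row2) → 0.10381·a = 49.731, so a = 479.0596.
Then b = (55.1 − 0.11·479.0596) / 0.42 = 5.72248.

479.06 kg product A, 5.72 kg product B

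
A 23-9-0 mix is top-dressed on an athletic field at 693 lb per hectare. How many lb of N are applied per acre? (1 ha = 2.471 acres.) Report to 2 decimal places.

64.50 lb N per acre

nitrogen per hectare = 693 × 23% = 159.39 lb.
Convert to per acre: 159.39 × 0.404694 = 64.5042 lb.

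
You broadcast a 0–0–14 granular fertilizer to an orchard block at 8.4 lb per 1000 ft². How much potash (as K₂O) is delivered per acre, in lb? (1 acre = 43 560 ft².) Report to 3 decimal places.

K₂O per 1000 ft² = 8.4 × 14% = 1.176 lb.
Convert to per acre: 1.176 × 43.56 = 51.2266 lb.

51.227 lb K₂O per acre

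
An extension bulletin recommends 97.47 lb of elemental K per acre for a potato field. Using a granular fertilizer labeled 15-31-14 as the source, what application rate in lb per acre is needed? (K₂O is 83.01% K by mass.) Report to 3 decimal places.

As K₂O: 97.47 / 0.8301 = 117.42 lb per acre.
Product per acre = 117.42 / 14% = 838.7113 lb.

838.711 lb of product per acre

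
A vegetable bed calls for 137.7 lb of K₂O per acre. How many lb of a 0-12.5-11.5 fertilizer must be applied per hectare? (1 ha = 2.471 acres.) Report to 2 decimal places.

2958.75 lb of product per hectare

Product per acre = 137.7 / 11.5% = 1197.39 lb.
Convert to per hectare: 1197.39 × 2.471 = 2958.754 lb.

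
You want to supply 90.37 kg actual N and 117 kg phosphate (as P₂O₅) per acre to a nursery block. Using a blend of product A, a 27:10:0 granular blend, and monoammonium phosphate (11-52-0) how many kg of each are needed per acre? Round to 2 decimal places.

263.70 kg product A, 174.29 kg monoammonium phosphate

Per-acre balance (a = product A, b = monoammonium phosphate):
N: 0.27·a + 0.11·b = 90.37
P₂O₅: 0.1·a + 0.52·b = 117
Solving simultaneously: a = 263.697, b = 174.289.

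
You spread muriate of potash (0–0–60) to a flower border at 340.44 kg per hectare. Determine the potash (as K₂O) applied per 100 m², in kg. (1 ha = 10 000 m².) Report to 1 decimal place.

2.0 kg K₂O per hundred sq m

K₂O per hectare = 340.44 × 60% = 204.264 kg.
Convert to per 100 m²: 204.264 × 0.01 = 2.04264 kg.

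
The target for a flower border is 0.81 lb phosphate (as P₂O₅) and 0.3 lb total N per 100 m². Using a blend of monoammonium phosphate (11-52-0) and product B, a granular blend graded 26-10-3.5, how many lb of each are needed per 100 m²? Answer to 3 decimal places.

Let a = lb of monoammonium phosphate, b = lb of product B (per 100 m²).
P₂O₅: 0.52·a + 0.1·b = 0.81
N: 0.11·a + 0.26·b = 0.3
Solving simultaneously: a = 1.45411, b = 0.538647.

1.454 lb monoammonium phosphate, 0.539 lb product B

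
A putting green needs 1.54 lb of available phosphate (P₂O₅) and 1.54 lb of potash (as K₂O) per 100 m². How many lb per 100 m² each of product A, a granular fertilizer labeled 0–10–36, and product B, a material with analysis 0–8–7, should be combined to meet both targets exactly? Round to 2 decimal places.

With a, b = lb per 100 m² of product A and product B:
P₂O₅: 0.1·a + 0.08·b = 1.54
K₂O: 0.36·a + 0.07·b = 1.54
Eliminate a: (row1) − 0.1/0.36·(row2) → 0.0605556·b = 1.11222, so b = 18.367.
Back-substitute: a = (1.54 − 0.08·18.367) / 0.1 = 0.706422.

0.71 lb product A, 18.37 lb product B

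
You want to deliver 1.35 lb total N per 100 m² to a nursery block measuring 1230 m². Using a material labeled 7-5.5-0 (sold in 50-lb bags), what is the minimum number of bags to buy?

Product per 100 m² = 1.35 / 7% = 19.2857 lb.
Total product = 19.2857 × 1230 / 100 = 237.214 lb.
Bags = ⌈237.214 / 50⌉ = 5.

5 bags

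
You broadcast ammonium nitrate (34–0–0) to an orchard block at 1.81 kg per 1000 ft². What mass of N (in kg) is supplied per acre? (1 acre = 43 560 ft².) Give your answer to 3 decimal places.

26.807 kg N per acre

nitrogen per 1000 ft² = 1.81 × 34% = 0.6154 kg.
Convert to per acre: 0.6154 × 43.56 = 26.8068 kg.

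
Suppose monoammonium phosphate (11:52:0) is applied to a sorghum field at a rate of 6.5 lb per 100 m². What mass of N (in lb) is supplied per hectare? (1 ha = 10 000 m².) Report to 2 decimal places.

71.50 lb N per hectare

nitrogen per 100 m² = 6.5 × 11% = 0.715 lb.
Convert to per hectare: 0.715 × 100 = 71.5 lb.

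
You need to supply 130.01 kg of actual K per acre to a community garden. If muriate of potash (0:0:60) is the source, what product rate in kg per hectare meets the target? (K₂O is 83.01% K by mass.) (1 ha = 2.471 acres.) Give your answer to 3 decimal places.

645.012 kg of product per hectare

As K₂O: 130.01 / 0.8301 = 156.62 kg per acre.
Product per acre = 156.62 / 60% = 261.033 kg.
Convert to per hectare: 261.033 × 2.471 = 645.0121 kg.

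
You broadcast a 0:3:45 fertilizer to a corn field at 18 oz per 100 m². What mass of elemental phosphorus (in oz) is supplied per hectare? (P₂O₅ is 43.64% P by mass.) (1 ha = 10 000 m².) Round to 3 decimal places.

P₂O₅ per 100 m² = 18 × 3% = 0.54 oz.
Elemental P = 0.54 × 0.4364 = 0.235656 oz per 100 m².
Convert to per hectare: 0.235656 × 100 = 23.5656 oz.

23.566 oz P per hectare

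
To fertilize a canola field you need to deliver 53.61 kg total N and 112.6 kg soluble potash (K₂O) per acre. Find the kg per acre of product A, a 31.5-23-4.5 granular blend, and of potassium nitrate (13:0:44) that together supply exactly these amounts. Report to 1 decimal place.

67.4 kg product A, 249.0 kg potassium nitrate

Let a = kg of product A, b = kg of potassium nitrate (per acre).
N: 0.315·a + 0.13·b = 53.61
K₂O: 0.045·a + 0.44·b = 112.6
Eliminate b: (row1) − 0.13/0.44·(row2) → 0.301705·a = 20.3418, so a = 67.423.
Then b = (112.6 − 0.045·67.423) / 0.44 = 249.014.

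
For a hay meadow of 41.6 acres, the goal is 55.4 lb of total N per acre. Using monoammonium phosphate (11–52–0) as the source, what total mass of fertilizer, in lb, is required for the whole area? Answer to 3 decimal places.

20951.273 lb

Product per acre = 55.4 / 11% = 503.636 lb.
Total product = 503.636 × 41.6 = 20951.2727 lb.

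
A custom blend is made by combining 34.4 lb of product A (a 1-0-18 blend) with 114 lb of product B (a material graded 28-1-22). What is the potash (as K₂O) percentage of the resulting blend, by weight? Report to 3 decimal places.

21.073% K₂O

Total mass = 34.4 + 114 = 148.4 lb.
K₂O mass = 18%×34.4 + 22%×114 = 31.272 lb.
% K₂O = 31.272 / 148.4 = 21.0728%.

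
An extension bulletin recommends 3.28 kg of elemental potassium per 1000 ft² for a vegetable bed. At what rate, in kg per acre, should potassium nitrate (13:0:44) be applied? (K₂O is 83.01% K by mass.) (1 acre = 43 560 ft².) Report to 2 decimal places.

391.18 kg of product per acre

As K₂O: 3.28 / 0.8301 = 3.95133 kg per 1000 ft².
Product per 1000 ft² = 3.95133 / 44% = 8.9803 kg.
Convert to per acre: 8.9803 × 43.56 = 391.182 kg.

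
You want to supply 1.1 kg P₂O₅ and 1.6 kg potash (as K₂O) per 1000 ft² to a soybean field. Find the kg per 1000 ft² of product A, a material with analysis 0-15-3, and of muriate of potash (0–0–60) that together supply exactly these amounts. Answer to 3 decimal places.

7.333 kg product A, 2.300 kg muriate of potash

Per-1000 ft² balance (a = product A, b = muriate of potash):
P₂O₅: 0.15·a + 0·b = 1.1
K₂O: 0.03·a + 0.6·b = 1.6
Solving simultaneously: a = 7.33333, b = 2.3.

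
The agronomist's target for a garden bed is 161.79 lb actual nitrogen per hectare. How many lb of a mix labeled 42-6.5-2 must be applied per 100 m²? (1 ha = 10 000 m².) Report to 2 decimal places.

Product per hectare = 161.79 / 42% = 385.214 lb.
Convert to per 100 m²: 385.214 × 0.01 = 3.85214 lb.

3.85 lb of product per hundred sq m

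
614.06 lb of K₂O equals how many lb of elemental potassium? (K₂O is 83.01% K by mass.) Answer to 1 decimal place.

K = 614.06 × 0.8301 = 509.731 lb.

509.7 lb K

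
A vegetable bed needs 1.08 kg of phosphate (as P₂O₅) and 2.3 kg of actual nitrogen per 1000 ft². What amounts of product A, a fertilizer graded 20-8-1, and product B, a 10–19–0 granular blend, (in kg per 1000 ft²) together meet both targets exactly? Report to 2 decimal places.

With a, b = kg per 1000 ft² of product A and product B:
P₂O₅: 0.08·a + 0.19·b = 1.08
N: 0.2·a + 0.1·b = 2.3
Eliminate b: (row1) − 0.19/0.1·(row2) → -0.3·a = -3.29, so a = 10.9667.
Then b = (2.3 − 0.2·10.9667) / 0.1 = 1.06667.

10.97 kg product A, 1.07 kg product B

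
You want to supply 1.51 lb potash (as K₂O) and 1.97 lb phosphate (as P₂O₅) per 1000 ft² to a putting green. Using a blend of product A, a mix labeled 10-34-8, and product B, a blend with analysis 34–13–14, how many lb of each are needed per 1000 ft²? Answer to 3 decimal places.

Per-1000 ft² balance (a = product A, b = product B):
K₂O: 0.08·a + 0.14·b = 1.51
P₂O₅: 0.34·a + 0.13·b = 1.97
From row1: a = (1.51 − 0.14·b) / 0.08.
Into row2: 0.34·(1.51 − 0.14·b)/0.08 + 0.13·b = 1.97 → b = 9.56452, a = 2.1371.

2.137 lb product A, 9.565 lb product B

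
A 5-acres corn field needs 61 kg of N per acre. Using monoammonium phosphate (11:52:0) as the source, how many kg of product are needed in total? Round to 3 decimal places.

Product per acre = 61 / 11% = 554.545 kg.
Total product = 554.545 × 5 = 2772.7273 kg.

2772.727 kg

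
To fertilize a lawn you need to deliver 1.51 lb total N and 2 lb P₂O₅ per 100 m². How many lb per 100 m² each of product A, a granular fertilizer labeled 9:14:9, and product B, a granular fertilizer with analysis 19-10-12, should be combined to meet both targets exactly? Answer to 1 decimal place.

13.0 lb product A, 1.8 lb product B

Let a = lb of product A, b = lb of product B (per 100 m²).
N: 0.09·a + 0.19·b = 1.51
P₂O₅: 0.14·a + 0.1·b = 2
Eliminate a: (row1) − 0.09/0.14·(row2) → 0.125714·b = 0.224286, so b = 1.78409.
Back-substitute: a = (1.51 − 0.19·1.78409) / 0.09 = 13.0114.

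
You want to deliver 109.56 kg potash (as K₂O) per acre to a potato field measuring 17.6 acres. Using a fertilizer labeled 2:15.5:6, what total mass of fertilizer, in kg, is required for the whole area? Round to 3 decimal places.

32137.600 kg

Product per acre = 109.56 / 6% = 1826 kg.
Total product = 1826 × 17.6 = 32137.6 kg.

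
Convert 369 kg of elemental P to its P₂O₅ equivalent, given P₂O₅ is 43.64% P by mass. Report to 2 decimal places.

845.55 kg P₂O₅

P₂O₅ = 369 / 0.4364 = 845.5545 kg.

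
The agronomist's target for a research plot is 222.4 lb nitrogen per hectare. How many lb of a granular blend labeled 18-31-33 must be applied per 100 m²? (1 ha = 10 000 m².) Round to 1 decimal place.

12.4 lb of product per hundred sq m

Product per hectare = 222.4 / 18% = 1235.56 lb.
Convert to per 100 m²: 1235.56 × 0.01 = 12.3556 lb.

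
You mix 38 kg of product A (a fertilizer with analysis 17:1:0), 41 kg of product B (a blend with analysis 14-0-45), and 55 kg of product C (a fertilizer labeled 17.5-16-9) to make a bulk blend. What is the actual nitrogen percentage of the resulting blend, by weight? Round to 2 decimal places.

16.29% N

Total mass = 38 + 41 + 55 = 134 kg.
N mass = 17%×38 + 14%×41 + 17.5%×55 = 21.825 kg.
% N = 21.825 / 134 = 16.2873%.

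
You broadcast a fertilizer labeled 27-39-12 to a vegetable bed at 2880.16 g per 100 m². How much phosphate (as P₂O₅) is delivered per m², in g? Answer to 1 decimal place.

P₂O₅ per 100 m² = 2880.16 × 39% = 1123.26 g.
Convert to per m²: 1123.26 × 0.01 = 11.2326 g.

11.2 g P₂O₅ per sq m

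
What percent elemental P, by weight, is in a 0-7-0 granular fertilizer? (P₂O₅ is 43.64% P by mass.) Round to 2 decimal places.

%P = 7 × 0.4364 = 3.0548%.

3.05% P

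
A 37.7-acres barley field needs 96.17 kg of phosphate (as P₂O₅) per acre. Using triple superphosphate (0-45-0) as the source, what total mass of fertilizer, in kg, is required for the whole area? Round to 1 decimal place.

8056.9 kg

Product per acre = 96.17 / 45% = 213.711 kg.
Total product = 213.711 × 37.7 = 8056.91 kg.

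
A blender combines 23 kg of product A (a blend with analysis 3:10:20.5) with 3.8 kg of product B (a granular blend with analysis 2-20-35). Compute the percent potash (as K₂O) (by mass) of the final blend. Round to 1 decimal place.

Total mass = 23 + 3.8 = 26.8 kg.
K₂O mass = 20.5%×23 + 35%×3.8 = 6.045 kg.
% K₂O = 6.045 / 26.8 = 22.556%.

22.6% K₂O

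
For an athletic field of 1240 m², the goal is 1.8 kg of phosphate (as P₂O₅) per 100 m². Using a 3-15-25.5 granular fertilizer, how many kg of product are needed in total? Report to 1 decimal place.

Product per 100 m² = 1.8 / 15% = 12 kg.
Total product = 12 × 1240 / 100 = 148.8 kg.

148.8 kg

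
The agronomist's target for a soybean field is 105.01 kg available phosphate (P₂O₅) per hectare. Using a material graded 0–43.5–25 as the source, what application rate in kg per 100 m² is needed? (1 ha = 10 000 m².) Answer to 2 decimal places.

Product per hectare = 105.01 / 43.5% = 241.402 kg.
Convert to per 100 m²: 241.402 × 0.01 = 2.41402 kg.

2.41 kg of product per hundred sq m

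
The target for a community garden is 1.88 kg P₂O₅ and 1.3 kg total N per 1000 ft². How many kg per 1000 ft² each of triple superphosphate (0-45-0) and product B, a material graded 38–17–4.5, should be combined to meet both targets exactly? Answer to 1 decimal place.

2.9 kg triple superphosphate, 3.4 kg product B

Per-1000 ft² balance (a = triple superphosphate, b = product B):
P₂O₅: 0.45·a + 0.17·b = 1.88
N: 0·a + 0.38·b = 1.3
Solving simultaneously: a = 2.88538, b = 3.42105.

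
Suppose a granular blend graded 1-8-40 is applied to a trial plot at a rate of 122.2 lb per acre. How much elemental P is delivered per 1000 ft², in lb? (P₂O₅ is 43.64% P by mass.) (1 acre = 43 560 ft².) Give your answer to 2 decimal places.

0.10 lb P per thousand sq ft

P₂O₅ per acre = 122.2 × 8% = 9.776 lb.
Elemental P = 9.776 × 0.4364 = 4.26625 lb per acre.
Convert to per 1000 ft²: 4.26625 × 0.0229568 = 0.0979395 lb.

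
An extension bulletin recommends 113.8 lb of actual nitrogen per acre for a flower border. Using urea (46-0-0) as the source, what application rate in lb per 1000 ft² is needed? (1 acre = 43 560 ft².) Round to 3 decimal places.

5.679 lb of product per thousand sq ft

Product per acre = 113.8 / 46% = 247.391 lb.
Convert to per 1000 ft²: 247.391 × 0.0229568 = 5.67932 lb.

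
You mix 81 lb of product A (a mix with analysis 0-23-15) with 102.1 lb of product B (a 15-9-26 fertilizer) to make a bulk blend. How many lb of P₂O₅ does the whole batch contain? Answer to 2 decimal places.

P₂O₅ mass = 23%×81 + 9%×102.1 = 27.819 lb.

27.82 lb P₂O₅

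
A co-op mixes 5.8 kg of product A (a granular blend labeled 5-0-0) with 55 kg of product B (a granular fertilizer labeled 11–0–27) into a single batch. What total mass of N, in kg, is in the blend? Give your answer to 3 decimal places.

6.340 kg N

N mass = 5%×5.8 + 11%×55 = 6.34 kg.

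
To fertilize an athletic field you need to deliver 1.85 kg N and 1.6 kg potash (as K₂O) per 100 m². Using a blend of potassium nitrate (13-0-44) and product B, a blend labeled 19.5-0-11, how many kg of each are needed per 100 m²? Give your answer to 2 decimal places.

With a, b = kg per 100 m² of potassium nitrate and product B:
N: 0.13·a + 0.195·b = 1.85
K₂O: 0.44·a + 0.11·b = 1.6
Eliminate b: (row1) − 0.195/0.11·(row2) → -0.65·a = -0.986364, so a = 1.51748.
Then b = (1.6 − 0.44·1.51748) / 0.11 = 8.47552.

1.52 kg potassium nitrate, 8.48 kg product B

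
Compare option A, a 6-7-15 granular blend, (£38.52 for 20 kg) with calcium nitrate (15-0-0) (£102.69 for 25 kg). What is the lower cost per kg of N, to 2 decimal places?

£27.38 per kg N (calcium nitrate)

option A: N per bag = 20 × 6% = 1.2 kg; cost = 38.52 / 1.2 = £32.1000/kg N.
calcium nitrate: N per bag = 25 × 15% = 3.75 kg; cost = 102.69 / 3.75 = £27.3840/kg N.
calcium nitrate is cheaper.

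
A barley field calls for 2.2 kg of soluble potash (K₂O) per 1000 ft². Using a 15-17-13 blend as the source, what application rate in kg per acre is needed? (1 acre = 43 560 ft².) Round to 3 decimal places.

737.169 kg of product per acre

Product per 1000 ft² = 2.2 / 13% = 16.9231 kg.
Convert to per acre: 16.9231 × 43.56 = 737.1692 kg.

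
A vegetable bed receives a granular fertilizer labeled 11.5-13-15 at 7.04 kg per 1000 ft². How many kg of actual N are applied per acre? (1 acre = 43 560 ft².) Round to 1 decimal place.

nitrogen per 1000 ft² = 7.04 × 11.5% = 0.8096 kg.
Convert to per acre: 0.8096 × 43.56 = 35.2662 kg.

35.3 kg N per acre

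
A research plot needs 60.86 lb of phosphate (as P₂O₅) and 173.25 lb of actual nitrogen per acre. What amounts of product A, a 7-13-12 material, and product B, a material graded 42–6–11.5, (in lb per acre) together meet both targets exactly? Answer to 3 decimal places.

With a, b = lb per acre of product A and product B:
P₂O₅: 0.13·a + 0.06·b = 60.86
N: 0.07·a + 0.42·b = 173.25
Solving simultaneously: a = 300.9167, b = 362.3472.

300.917 lb product A, 362.347 lb product B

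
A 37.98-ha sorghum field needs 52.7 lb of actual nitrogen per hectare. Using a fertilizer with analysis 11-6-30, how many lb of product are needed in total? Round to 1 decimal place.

18195.9 lb

Product per hectare = 52.7 / 11% = 479.091 lb.
Total product = 479.091 × 37.98 = 18195.87 lb.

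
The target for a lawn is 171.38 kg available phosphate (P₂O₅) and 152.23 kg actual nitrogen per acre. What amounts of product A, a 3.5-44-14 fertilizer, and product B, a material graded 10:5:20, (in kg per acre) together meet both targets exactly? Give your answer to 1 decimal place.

225.5 kg product A, 1443.4 kg product B

With a, b = kg per acre of product A and product B:
P₂O₅: 0.44·a + 0.05·b = 171.38
N: 0.035·a + 0.1·b = 152.23
Eliminate a: (row1) − 0.44/0.035·(row2) → -1.20714·b = -1742.37, so b = 1443.38.
Back-substitute: a = (171.38 − 0.05·1443.38) / 0.44 = 225.479.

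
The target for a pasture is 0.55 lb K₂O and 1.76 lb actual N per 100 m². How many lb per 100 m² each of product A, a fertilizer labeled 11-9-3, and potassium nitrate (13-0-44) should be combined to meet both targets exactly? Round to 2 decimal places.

15.80 lb product A, 0.17 lb potassium nitrate

Let a = lb of product A, b = lb of potassium nitrate (per 100 m²).
K₂O: 0.03·a + 0.44·b = 0.55
N: 0.11·a + 0.13·b = 1.76
Eliminate a: (row1) − 0.03/0.11·(row2) → 0.404545·b = 0.07, so b = 0.173034.
Back-substitute: a = (0.55 − 0.44·0.173034) / 0.03 = 15.7955.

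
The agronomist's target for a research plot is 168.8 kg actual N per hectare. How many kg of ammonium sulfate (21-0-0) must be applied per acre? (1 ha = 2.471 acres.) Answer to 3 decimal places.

Product per hectare = 168.8 / 21% = 803.81 kg.
Convert to per acre: 803.81 × 0.404694 = 325.2973 kg.

325.297 kg of product per acre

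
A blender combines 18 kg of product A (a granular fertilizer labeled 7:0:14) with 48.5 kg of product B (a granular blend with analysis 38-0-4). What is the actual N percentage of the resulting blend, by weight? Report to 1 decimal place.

29.6% N

Total mass = 18 + 48.5 = 66.5 kg.
N mass = 7%×18 + 38%×48.5 = 19.69 kg.
% N = 19.69 / 66.5 = 29.609%.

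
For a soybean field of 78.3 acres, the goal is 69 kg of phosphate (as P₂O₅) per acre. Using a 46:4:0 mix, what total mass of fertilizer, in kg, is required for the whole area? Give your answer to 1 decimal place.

135067.5 kg

Product per acre = 69 / 4% = 1725 kg.
Total product = 1725 × 78.3 = 135067.5 kg.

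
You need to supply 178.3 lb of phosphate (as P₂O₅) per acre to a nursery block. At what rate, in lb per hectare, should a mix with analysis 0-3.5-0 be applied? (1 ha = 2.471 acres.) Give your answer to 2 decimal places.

12587.98 lb of product per hectare

Product per acre = 178.3 / 3.5% = 5094.29 lb.
Convert to per hectare: 5094.29 × 2.471 = 12587.98 lb.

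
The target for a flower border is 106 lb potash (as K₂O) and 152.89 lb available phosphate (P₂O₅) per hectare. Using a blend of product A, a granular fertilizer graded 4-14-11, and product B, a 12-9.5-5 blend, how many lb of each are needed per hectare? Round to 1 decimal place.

Let a = lb of product A, b = lb of product B (per hectare).
K₂O: 0.11·a + 0.05·b = 106
P₂O₅: 0.14·a + 0.095·b = 152.89
From row1: a = (106 − 0.05·b) / 0.11.
Into row2: 0.14·(106 − 0.05·b)/0.11 + 0.095·b = 152.89 → b = 573.304, a = 703.043.

703.0 lb product A, 573.3 lb product B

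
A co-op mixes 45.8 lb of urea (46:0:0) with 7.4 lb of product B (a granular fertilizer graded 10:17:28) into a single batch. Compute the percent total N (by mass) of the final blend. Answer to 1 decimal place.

41.0% N

Total mass = 45.8 + 7.4 = 53.2 lb.
N mass = 46%×45.8 + 10%×7.4 = 21.808 lb.
% N = 21.808 / 53.2 = 40.9925%.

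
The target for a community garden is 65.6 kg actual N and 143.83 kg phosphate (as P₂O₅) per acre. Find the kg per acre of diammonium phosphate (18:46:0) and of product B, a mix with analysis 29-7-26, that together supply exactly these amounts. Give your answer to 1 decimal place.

With a, b = kg per acre of diammonium phosphate and product B:
N: 0.18·a + 0.29·b = 65.6
P₂O₅: 0.46·a + 0.07·b = 143.83
Solving simultaneously: a = 307.274, b = 35.4851.

307.3 kg diammonium phosphate, 35.5 kg product B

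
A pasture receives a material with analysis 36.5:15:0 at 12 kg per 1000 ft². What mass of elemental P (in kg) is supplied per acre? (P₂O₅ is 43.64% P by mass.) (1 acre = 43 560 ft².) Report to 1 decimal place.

34.2 kg P per acre

P₂O₅ per 1000 ft² = 12 × 15% = 1.8 kg.
Elemental P = 1.8 × 0.4364 = 0.78552 kg per 1000 ft².
Convert to per acre: 0.78552 × 43.56 = 34.2173 kg.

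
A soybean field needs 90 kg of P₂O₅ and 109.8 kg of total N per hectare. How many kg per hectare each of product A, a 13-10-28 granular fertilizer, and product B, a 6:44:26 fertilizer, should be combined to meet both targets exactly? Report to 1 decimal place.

838.1 kg product A, 14.1 kg product B

Per-hectare balance (a = product A, b = product B):
P₂O₅: 0.1·a + 0.44·b = 90
N: 0.13·a + 0.06·b = 109.8
From row1: a = (90 − 0.44·b) / 0.1.
Into row2: 0.13·(90 − 0.44·b)/0.1 + 0.06·b = 109.8 → b = 14.0625, a = 838.125.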